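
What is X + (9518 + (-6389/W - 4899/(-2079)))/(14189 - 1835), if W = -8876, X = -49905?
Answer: -77392593079099/1550822328 ≈ -49904.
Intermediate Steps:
X + (9518 + (-6389/W - 4899/(-2079)))/(14189 - 1835) = -49905 + (9518 + (-6389/(-8876) - 4899/(-2079)))/(14189 - 1835) = -49905 + (9518 + (-6389*(-1/8876) - 4899*(-1/2079)))/12354 = -49905 + (9518 + (6389/8876 + 1633/693))*(1/12354) = -49905 + (9518 + 386165/125532)*(1/12354) = -49905 + (1195199741/125532)*(1/12354) = -49905 + 1195199741/1550822328 = -77392593079099/1550822328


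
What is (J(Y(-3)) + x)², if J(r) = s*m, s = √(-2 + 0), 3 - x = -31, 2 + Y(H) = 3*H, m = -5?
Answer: 1106 - 340*I*√2 ≈ 1106.0 - 480.83*I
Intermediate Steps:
Y(H) = -2 + 3*H
x = 34 (x = 3 - 1*(-31) = 3 + 31 = 34)
s = I*√2 (s = √(-2) = I*√2 ≈ 1.4142*I)
J(r) = -5*I*√2 (J(r) = (I*√2)*(-5) = -5*I*√2)
(J(Y(-3)) + x)² = (-5*I*√2 + 34)² = (34 - 5*I*√2)²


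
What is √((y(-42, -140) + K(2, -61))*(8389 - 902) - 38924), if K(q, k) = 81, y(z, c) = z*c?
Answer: √44591083 ≈ 6677.7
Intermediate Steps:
y(z, c) = c*z
√((y(-42, -140) + K(2, -61))*(8389 - 902) - 38924) = √((-140*(-42) + 81)*(8389 - 902) - 38924) = √((5880 + 81)*7487 - 38924) = √(5961*7487 - 38924) = √(44630007 - 38924) = √44591083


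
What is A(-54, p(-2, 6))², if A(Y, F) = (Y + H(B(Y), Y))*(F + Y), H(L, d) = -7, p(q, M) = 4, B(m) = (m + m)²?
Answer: 9302500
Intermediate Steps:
B(m) = 4*m² (B(m) = (2*m)² = 4*m²)
A(Y, F) = (-7 + Y)*(F + Y) (A(Y, F) = (Y - 7)*(F + Y) = (-7 + Y)*(F + Y))
A(-54, p(-2, 6))² = ((-54)² - 7*4 - 7*(-54) + 4*(-54))² = (2916 - 28 + 378 - 216)² = 3050² = 9302500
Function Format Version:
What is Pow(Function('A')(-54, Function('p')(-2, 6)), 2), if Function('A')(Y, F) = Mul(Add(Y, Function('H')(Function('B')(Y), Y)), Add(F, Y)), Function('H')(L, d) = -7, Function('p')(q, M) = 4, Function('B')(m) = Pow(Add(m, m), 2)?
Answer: 9302500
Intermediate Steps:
Function('B')(m) = Mul(4, Pow(m, 2)) (Function('B')(m) = Pow(Mul(2, m), 2) = Mul(4, Pow(m, 2)))
Function('A')(Y, F) = Mul(Add(-7, Y), Add(F, Y)) (Function('A')(Y, F) = Mul(Add(Y, -7), Add(F, Y)) = Mul(Add(-7, Y), Add(F, Y)))
Pow(Function('A')(-54, Function('p')(-2, 6)), 2) = Pow(Add(Pow(-54, 2), Mul(-7, 4), Mul(-7, -54), Mul(4, -54)), 2) = Pow(Add(2916, -28, 378, -216), 2) = Pow(3050, 2) = 9302500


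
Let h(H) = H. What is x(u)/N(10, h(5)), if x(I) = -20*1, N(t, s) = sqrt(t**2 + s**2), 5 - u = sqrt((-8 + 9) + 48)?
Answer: -4*sqrt(5)/5 ≈ -1.7889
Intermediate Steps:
u = -2 (u = 5 - sqrt((-8 + 9) + 48) = 5 - sqrt(1 + 48) = 5 - sqrt(49) = 5 - 1*7 = 5 - 7 = -2)
N(t, s) = sqrt(s**2 + t**2)
x(I) = -20
x(u)/N(10, h(5)) = -20/sqrt(5**2 + 10**2) = -20/sqrt(25 + 100) = -20*sqrt(5)/25 = -4*sqrt(5)/5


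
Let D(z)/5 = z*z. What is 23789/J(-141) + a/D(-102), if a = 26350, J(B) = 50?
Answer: 1821796/3825 ≈ 476.29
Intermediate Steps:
D(z) = 5*z² (D(z) = 5*(z*z) = 5*z²)
23789/J(-141) + a/D(-102) = 23789/50 + 26350/((5*(-102)²)) = 23789*(1/50) + 26350/((5*10404)) = 23789/50 + 26350/52020 = 23789/50 + 26350*(1/52020) = 23789/50 + 155/306 = 1821796/3825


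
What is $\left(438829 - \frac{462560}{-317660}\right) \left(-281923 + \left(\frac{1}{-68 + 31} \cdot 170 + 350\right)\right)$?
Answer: $- \frac{10373637692529155}{83953} \approx -1.2356 \cdot 10^{11}$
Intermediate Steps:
$\left(438829 - \frac{462560}{-317660}\right) \left(-281923 + \left(\frac{1}{-68 + 31} \cdot 170 + 350\right)\right) = \left(438829 - - \frac{3304}{2269}\right) \left(-281923 + \left(\frac{1}{-37} \cdot 170 + 350\right)\right) = \left(438829 + \frac{3304}{2269}\right) \left(-281923 + \left(\left(- \frac{1}{37}\right) 170 + 350\right)\right) = \frac{995706305 \left(-281923 + \left(- \frac{170}{37} + 350\right)\right)}{2269} = \frac{995706305 \left(-281923 + \frac{12780}{37}\right)}{2269} = \frac{995706305}{2269} \left(- \frac{10418371}{37}\right) = - \frac{10373637692529155}{83953}$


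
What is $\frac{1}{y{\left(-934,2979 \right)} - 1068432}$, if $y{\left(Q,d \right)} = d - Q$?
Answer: $- \frac{1}{1064519} \approx -9.3939 \cdot 10^{-7}$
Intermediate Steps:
$\frac{1}{y{\left(-934,2979 \right)} - 1068432} = \frac{1}{\left(2979 - -934\right) - 1068432} = \frac{1}{\left(2979 + 934\right) - 1068432} = \frac{1}{3913 - 1068432} = \frac{1}{-1064519} = - \frac{1}{1064519}$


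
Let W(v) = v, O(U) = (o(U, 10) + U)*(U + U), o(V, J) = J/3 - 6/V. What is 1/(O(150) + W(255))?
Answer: 1/46243 ≈ 2.1625e-5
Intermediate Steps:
o(V, J) = -6/V + J/3 (o(V, J) = J*(1/3) - 6/V = J/3 - 6/V = -6/V + J/3)
O(U) = 2*U*(10/3 + U - 6/U) (O(U) = ((-6/U + (1/3)*10) + U)*(U + U) = ((-6/U + 10/3) + U)*(2*U) = ((10/3 - 6/U) + U)*(2*U) = (10/3 + U - 6/U)*(2*U) = 2*U*(10/3 + U - 6/U))
1/(O(150) + W(255)) = 1/((-12 + (2/3)*150*(10 + 3*150)) + 255) = 1/((-12 + (2/3)*150*(10 + 450)) + 255) = 1/((-12 + (2/3)*150*460) + 255) = 1/((-12 + 46000) + 255) = 1/(45988 + 255) = 1/46243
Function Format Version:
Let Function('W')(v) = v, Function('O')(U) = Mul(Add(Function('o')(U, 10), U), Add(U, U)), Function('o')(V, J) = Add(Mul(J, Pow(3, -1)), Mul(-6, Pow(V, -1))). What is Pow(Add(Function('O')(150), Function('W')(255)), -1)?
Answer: Rational(1, 46243) ≈ 2.1625e-5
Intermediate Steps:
Function('o')(V, J) = Add(Mul(-6, Pow(V, -1)), Mul(Rational(1, 3), J)) (Function('o')(V, J) = Add(Mul(J, Rational(1, 3)), Mul(-6, Pow(V, -1))) = Add(Mul(Rational(1, 3), J), Mul(-6, Pow(V, -1))) = Add(Mul(-6, Pow(V, -1)), Mul(Rational(1, 3), J)))
Function('O')(U) = Mul(2, U, Add(Rational(10, 3), U, Mul(-6, Pow(U, -1)))) (Function('O')(U) = Mul(Add(Add(Mul(-6, Pow(U, -1)), Mul(Rational(1, 3), 10)), U), Add(U, U)) = Mul(Add(Add(Mul(-6, Pow(U, -1)), Rational(10, 3)), U), Mul(2, U)) = Mul(Add(Add(Rational(10, 3), Mul(-6, Pow(U, -1))), U), Mul(2, U)) = Mul(Add(Rational(10, 3), U, Mul(-6, Pow(U, -1))), Mul(2, U)) = Mul(2, U, Add(Rational(10, 3), U, Mul(-6, Pow(U, -1)))))
Pow(Add(Function('O')(150), Function('W')(255)), -1) = Pow(Add(Add(-12, Mul(Rational(2, 3), 150, Add(10, Mul(3, 150)))), 255), -1) = Pow(Add(Add(-12, Mul(Rational(2, 3), 150, Add(10, 450))), 255), -1) = Pow(Add(Add(-12, Mul(Rational(2, 3), 150, 460)), 255), -1) = Pow(Add(Add(-12, 46000), 255), -1) = Pow(Add(45988, 255), -1) = Pow(46243, -1) = Rational(1, 46243)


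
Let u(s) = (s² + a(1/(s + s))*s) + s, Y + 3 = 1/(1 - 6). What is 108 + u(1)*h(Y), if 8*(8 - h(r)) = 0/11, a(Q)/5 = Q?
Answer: 144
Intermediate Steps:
a(Q) = 5*Q
Y = -16/5 (Y = -3 + 1/(1 - 6) = -3 + 1/(-5) = -3 - ⅕ = -16/5 ≈ -3.2000)
h(r) = 8 (h(r) = 8 - 0/11 = 8 - ⅛*0 = 8 + 0 = 8)
u(s) = 5/2 + s + s² (u(s) = (s² + (5/(s + s))*s) + s = (s² + (5/((2*s)))*s) + s = (s² + (5*(1/(2*s)))*s) + s = (s² + (5/(2*s))*s) + s = (s² + 5/2) + s = (5/2 + s²) + s = 5/2 + s + s²)
108 + u(1)*h(Y) = 108 + (5/2 + 1 + 1²)*8 = 108 + (5/2 + 1 + 1)*8 = 108 + (9/2)*8 = 108 + 36 = 144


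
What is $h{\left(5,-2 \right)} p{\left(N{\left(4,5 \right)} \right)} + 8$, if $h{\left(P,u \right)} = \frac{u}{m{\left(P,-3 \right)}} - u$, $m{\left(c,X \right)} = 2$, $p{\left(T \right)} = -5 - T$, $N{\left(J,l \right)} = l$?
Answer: $-2$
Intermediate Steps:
$h{\left(P,u \right)} = - \frac{u}{2}$ ($h{\left(P,u \right)} = \frac{u}{2} - u = - \frac{u}{2}$)
$h{\left(5,-2 \right)} p{\left(N{\left(4,5 \right)} \right)} + 8 = \left(- \frac{1}{2}\right) \left(-2\right) \left(-5 - 5\right) + 8 = 1 \left(-5 - 5\right) + 8 = 1 \left(-10\right) + 8 = -10 + 8 = -2$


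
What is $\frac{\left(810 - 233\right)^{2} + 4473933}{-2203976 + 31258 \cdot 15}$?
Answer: $- \frac{2403431}{867553} \approx -2.7704$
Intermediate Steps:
$\frac{\left(810 - 233\right)^{2} + 4473933}{-2203976 + 31258 \cdot 15} = \frac{577^{2} + 4473933}{-2203976 + 468870} = \frac{332929 + 4473933}{-1735106} = 4806862 \left(- \frac{1}{1735106}\right) = - \frac{2403431}{867553}$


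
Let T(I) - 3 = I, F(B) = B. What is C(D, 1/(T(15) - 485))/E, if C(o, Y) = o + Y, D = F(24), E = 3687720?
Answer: 11207/1722165240 ≈ 6.5075e-6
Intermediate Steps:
D = 24
T(I) = 3 + I
C(o, Y) = Y + o
C(D, 1/(T(15) - 485))/E = (1/((3 + 15) - 485) + 24)/3687720 = (1/(18 - 485) + 24)*(1/3687720) = (1/(-467) + 24)*(1/3687720) = (-1/467 + 24)*(1/3687720) = (11207/467)*(1/3687720) = 11207/1722165240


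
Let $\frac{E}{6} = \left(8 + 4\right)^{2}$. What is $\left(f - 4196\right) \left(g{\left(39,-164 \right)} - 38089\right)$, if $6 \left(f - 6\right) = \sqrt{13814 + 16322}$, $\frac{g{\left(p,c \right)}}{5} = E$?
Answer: $141492110 - \frac{33769 \sqrt{7534}}{3} \approx 1.4052 \cdot 10^{8}$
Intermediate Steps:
$E = 864$ ($E = 6 \left(8 + 4\right)^{2} = 6 \cdot 12^{2} = 6 \cdot 144 = 864$)
$g{\left(p,c \right)} = 4320$ ($g{\left(p,c \right)} = 5 \cdot 864 = 4320$)
$f = 6 + \frac{\sqrt{7534}}{3}$ ($f = 6 + \frac{\sqrt{13814 + 16322}}{6} = 6 + \frac{\sqrt{30136}}{6} = 6 + \frac{2 \sqrt{7534}}{6} = 6 + \frac{\sqrt{7534}}{3} \approx 34.933$)
$\left(f - 4196\right) \left(g{\left(39,-164 \right)} - 38089\right) = \left(\left(6 + \frac{\sqrt{7534}}{3}\right) - 4196\right) \left(4320 - 38089\right) = \left(-4190 + \frac{\sqrt{7534}}{3}\right) \left(-33769\right) = 141492110 - \frac{33769 \sqrt{7534}}{3}$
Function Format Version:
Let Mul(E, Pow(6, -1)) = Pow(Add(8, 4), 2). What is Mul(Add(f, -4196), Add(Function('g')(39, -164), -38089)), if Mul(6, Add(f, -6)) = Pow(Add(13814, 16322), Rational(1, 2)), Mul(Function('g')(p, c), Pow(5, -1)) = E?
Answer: Add(141492110, Mul(Rational(-33769, 3), Pow(7534, Rational(1, 2)))) ≈ 1.4052e+8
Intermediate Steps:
E = 864 (E = Mul(6, Pow(Add(8, 4), 2)) = Mul(6, Pow(12, 2)) = Mul(6, 144) = 864)
Function('g')(p, c) = 4320 (Function('g')(p, c) = Mul(5, 864) = 4320)
f = Add(6, Mul(Rational(1, 3), Pow(7534, Rational(1, 2)))) (f = Add(6, Mul(Rational(1, 6), Pow(Add(13814, 16322), Rational(1, 2)))) = Add(6, Mul(Rational(1, 6), Pow(30136, Rational(1, 2)))) = Add(6, Mul(Rational(1, 6), Mul(2, Pow(7534, Rational(1, 2))))) = Add(6, Mul(Rational(1, 3), Pow(7534, Rational(1, 2)))) ≈ 34.933)
Mul(Add(f, -4196), Add(Function('g')(39, -164), -38089)) = Mul(Add(Add(6, Mul(Rational(1, 3), Pow(7534, Rational(1, 2)))), -4196), Add(4320, -38089)) = Mul(Add(-4190, Mul(Rational(1, 3), Pow(7534, Rational(1, 2)))), -33769) = Add(141492110, Mul(Rational(-33769, 3), Pow(7534, Rational(1, 2))))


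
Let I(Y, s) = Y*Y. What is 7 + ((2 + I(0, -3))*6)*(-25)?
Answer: -293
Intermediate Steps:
I(Y, s) = Y**2
7 + ((2 + I(0, -3))*6)*(-25) = 7 + ((2 + 0**2)*6)*(-25) = 7 + ((2 + 0)*6)*(-25) = 7 + (2*6)*(-25) = 7 + 12*(-25) = 7 - 300 = -293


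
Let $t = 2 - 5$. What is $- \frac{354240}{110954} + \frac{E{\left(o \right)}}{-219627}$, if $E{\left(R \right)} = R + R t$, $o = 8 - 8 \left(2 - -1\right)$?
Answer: $- \frac{38902109504}{12184247079} \approx -3.1928$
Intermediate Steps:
$t = -3$
$o = -16$ ($o = 8 - 8 \left(2 + 1\right) = 8 - 24 = -16$)
$E{\left(R \right)} = - 2 R$ ($E{\left(R \right)} = R + R \left(-3\right) = R - 3 R = - 2 R$)
$- \frac{354240}{110954} + \frac{E{\left(o \right)}}{-219627} = - \frac{354240}{110954} + \frac{\left(-2\right) \left(-16\right)}{-219627} = \left(-354240\right) \frac{1}{110954} + 32 \left(- \frac{1}{219627}\right) = - \frac{177120}{55477} - \frac{32}{219627} = - \frac{38902109504}{12184247079}$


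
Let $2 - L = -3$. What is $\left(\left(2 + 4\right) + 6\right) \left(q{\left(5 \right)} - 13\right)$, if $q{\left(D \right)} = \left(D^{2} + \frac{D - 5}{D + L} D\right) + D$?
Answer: $204$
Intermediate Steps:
$L = 5$ ($L = 2 - -3 = 2 + 3 = 5$)
$q{\left(D \right)} = D + D^{2} + \frac{D \left(-5 + D\right)}{5 + D}$ ($q{\left(D \right)} = \left(D^{2} + \frac{D - 5}{D + 5} D\right) + D = \left(D^{2} + \frac{-5 + D}{5 + D} D\right) + D = \left(D^{2} + \frac{D \left(-5 + D\right)}{5 + D}\right) + D = D + D^{2} + \frac{D \left(-5 + D\right)}{5 + D}$)
$\left(\left(2 + 4\right) + 6\right) \left(q{\left(5 \right)} - 13\right) = \left(\left(2 + 4\right) + 6\right) \left(\frac{5^{2} \left(7 + 5\right)}{5 + 5} - 13\right) = \left(6 + 6\right) \left(25 \cdot \frac{1}{10} \cdot 12 - 13\right) = 12 \left(25 \cdot \frac{1}{10} \cdot 12 - 13\right) = 12 \left(30 - 13\right) = 12 \cdot 17 = 204$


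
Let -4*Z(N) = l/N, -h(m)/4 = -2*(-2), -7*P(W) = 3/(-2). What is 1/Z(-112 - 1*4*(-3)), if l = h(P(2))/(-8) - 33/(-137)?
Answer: 54800/307 ≈ 178.50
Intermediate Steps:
P(W) = 3/14 (P(W) = -3/(7*(-2)) = -3*(-1)/(7*2) = -⅐*(-3/2) = 3/14)
h(m) = -16 (h(m) = -(-8)*(-2) = -4*4 = -16)
l = 307/137 (l = -16/(-8) - 33/(-137) = -16*(-⅛) - 33*(-1/137) = 2 + 33/137 = 307/137 ≈ 2.2409)
Z(N) = -307/(548*N)
1/Z(-112 - 1*4*(-3)) = 1/(-307/(548*(-112 - 1*4*(-3)))) = 1/(-307/(548*(-112 - 4*(-3)))) = 1/(-307/(548*(-112 + 12))) = 1/(-307/548/(-100)) = 1/(-307/548*(-1/100)) = 1/(307/54800) = 54800/307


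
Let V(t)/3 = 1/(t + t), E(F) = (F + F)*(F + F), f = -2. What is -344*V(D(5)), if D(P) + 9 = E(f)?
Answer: -516/7 ≈ -73.714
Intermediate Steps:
E(F) = 4*F² (E(F) = (2*F)*(2*F) = 4*F²)
D(P) = 7 (D(P) = -9 + 4*(-2)² = -9 + 4*4 = -9 + 16 = 7)
V(t) = 3/(2*t) (V(t) = 3/(t + t) = 3/((2*t)) = 3*(1/(2*t)) = 3/(2*t))
-344*V(D(5)) = -516/7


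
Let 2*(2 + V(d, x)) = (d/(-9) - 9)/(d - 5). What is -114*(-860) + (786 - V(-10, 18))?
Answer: 26683489/270 ≈ 98828.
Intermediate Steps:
V(d, x) = -2 + (-9 - d/9)/(2*(-5 + d)) (V(d, x) = -2 + ((d/(-9) - 9)/(d - 5))/2 = -2 + ((d*(-1/9) - 9)/(-5 + d))/2 = -2 + ((-d/9 - 9)/(-5 + d))/2 = -2 + ((-9 - d/9)/(-5 + d))/2 = -2 + (-9 - d/9)/(2*(-5 + d)))
-114*(-860) + (786 - V(-10, 18)) = -114*(-860) + (786 - (99 - 37*(-10))/(18*(-5 - 10))) = 98040 + (786 - (99 + 370)/(18*(-15))) = 98040 + (786 - (-1)*469/(18*15)) = 98040 + (786 - 1*(-469/270)) = 98040 + (786 + 469/270) = 98040 + 212689/270 = 26683489/270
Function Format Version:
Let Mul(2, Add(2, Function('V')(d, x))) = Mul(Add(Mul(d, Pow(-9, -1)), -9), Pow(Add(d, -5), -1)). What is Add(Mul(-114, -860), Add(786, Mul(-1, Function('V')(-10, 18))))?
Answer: Rational(26683489, 270) ≈ 98828.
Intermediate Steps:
Function('V')(d, x) = Add(-2, Mul(Rational(1, 2), Pow(Add(-5, d), -1), Add(-9, Mul(Rational(-1, 9), d)))) (Function('V')(d, x) = Add(-2, Mul(Rational(1, 2), Mul(Add(Mul(d, Pow(-9, -1)), -9), Pow(Add(d, -5), -1)))) = Add(-2, Mul(Rational(1, 2), Mul(Add(Mul(d, Rational(-1, 9)), -9), Pow(Add(-5, d), -1)))) = Add(-2, Mul(Rational(1, 2), Mul(Add(Mul(Rational(-1, 9), d), -9), Pow(Add(-5, d), -1)))) = Add(-2, Mul(Rational(1, 2), Mul(Add(-9, Mul(Rational(-1, 9), d)), Pow(Add(-5, d), -1)))) = Add(-2, Mul(Rational(1, 2), Mul(Pow(Add(-5, d), -1), Add(-9, Mul(Rational(-1, 9), d))))) = Add(-2, Mul(Rational(1, 2), Pow(Add(-5, d), -1), Add(-9, Mul(Rational(-1, 9), d)))))
Add(Mul(-114, -860), Add(786, Mul(-1, Function('V')(-10, 18)))) = Add(Mul(-114, -860), Add(786, Mul(-1, Mul(Rational(1, 18), Pow(Add(-5, -10), -1), Add(99, Mul(-37, -10)))))) = Add(98040, Add(786, Mul(-1, Mul(Rational(1, 18), Pow(-15, -1), Add(99, 370))))) = Add(98040, Add(786, Mul(-1, Mul(Rational(1, 18), Rational(-1, 15), 469)))) = Add(98040, Add(786, Mul(-1, Rational(-469, 270)))) = Add(98040, Add(786, Rational(469, 270))) = Add(98040, Rational(212689, 270)) = Rational(26683489, 270)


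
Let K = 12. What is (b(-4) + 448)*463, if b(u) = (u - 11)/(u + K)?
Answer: 1652447/8 ≈ 2.0656e+5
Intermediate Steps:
b(u) = (-11 + u)/(12 + u) (b(u) = (u - 11)/(u + 12) = (-11 + u)/(12 + u))
(b(-4) + 448)*463 = ((-11 - 4)/(12 - 4) + 448)*463 = (-15/8 + 448)*463 = (3569/8)*463 = 1652447/8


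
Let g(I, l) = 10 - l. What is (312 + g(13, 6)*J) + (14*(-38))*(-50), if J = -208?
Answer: 26080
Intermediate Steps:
(312 + g(13, 6)*J) + (14*(-38))*(-50) = (312 + (10 - 1*6)*(-208)) + (14*(-38))*(-50) = (312 + (10 - 6)*(-208)) - 532*(-50) = (312 + 4*(-208)) + 26600 = (312 - 832) + 26600 = -520 + 26600 = 26080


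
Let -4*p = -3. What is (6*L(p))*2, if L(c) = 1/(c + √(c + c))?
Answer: -48/5 + 32*√6/5 ≈ 6.0767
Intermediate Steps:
p = ¾ (p = -¼*(-3) = ¾ ≈ 0.75000)
L(c) = 1/(c + √2*√c) (L(c) = 1/(c + √(2*c)) = 1/(c + √2*√c))
(6*L(p))*2 = (6/(¾ + √2*√(¾)))*2 = (6/(¾ + √2*(√3/2)))*2 = (6/(¾ + √6/2))*2 = 12/(¾ + √6/2)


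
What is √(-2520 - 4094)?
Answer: I*√6614 ≈ 81.327*I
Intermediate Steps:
√(-2520 - 4094) = √(-6614) = I*√6614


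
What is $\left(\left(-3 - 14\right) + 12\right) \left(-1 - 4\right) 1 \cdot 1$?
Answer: $25$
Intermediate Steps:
$\left(\left(-3 - 14\right) + 12\right) \left(-1 - 4\right) 1 \cdot 1 = \left(-17 + 12\right) \left(\left(-5\right) 1\right) 1 = \left(-5\right) \left(-5\right) 1 = 25 \cdot 1 = 25$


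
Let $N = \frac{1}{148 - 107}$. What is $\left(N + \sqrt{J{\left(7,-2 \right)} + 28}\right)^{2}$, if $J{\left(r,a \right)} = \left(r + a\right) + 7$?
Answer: $\frac{67241}{1681} + \frac{4 \sqrt{10}}{41} \approx 40.309$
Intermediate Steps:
$J{\left(r,a \right)} = 7 + a + r$ ($J{\left(r,a \right)} = \left(a + r\right) + 7 = 7 + a + r$)
$N = \frac{1}{41} \approx 0.02439$
$\left(N + \sqrt{J{\left(7,-2 \right)} + 28}\right)^{2} = \left(\frac{1}{41} + \sqrt{\left(7 - 2 + 7\right) + 28}\right)^{2} = \left(\frac{1}{41} + \sqrt{12 + 28}\right)^{2} = \left(\frac{1}{41} + \sqrt{40}\right)^{2} = \left(\frac{1}{41} + 2 \sqrt{10}\right)^{2}$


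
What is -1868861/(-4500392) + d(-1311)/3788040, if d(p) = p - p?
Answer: 1868861/4500392 ≈ 0.41527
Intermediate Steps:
d(p) = 0
-1868861/(-4500392) + d(-1311)/3788040 = -1868861/(-4500392) + 0/3788040 = -1868861*(-1/4500392) + 0*(1/3788040) = 1868861/4500392 + 0 = 1868861/4500392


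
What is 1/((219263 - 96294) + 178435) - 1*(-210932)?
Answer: 63575748529/301404 ≈ 2.1093e+5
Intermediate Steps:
1/((219263 - 96294) + 178435) - 1*(-210932) = 1/(122969 + 178435) + 210932 = 1/301404 + 210932 = 63575748529/301404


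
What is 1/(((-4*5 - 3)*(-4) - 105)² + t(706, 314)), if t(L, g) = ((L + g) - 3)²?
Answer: 1/1034458 ≈ 9.6669e-7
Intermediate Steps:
t(L, g) = (-3 + L + g)²
1/(((-4*5 - 3)*(-4) - 105)² + t(706, 314)) = 1/(((-4*5 - 3)*(-4) - 105)² + (-3 + 706 + 314)²) = 1/(((-20 - 3)*(-4) - 105)² + 1017²) = 1/((-23*(-4) - 105)² + 1034289) = 1/((92 - 105)² + 1034289) = 1/((-13)² + 1034289) = 1/(169 + 1034289) = 1/1034458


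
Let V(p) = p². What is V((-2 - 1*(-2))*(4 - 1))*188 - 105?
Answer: -105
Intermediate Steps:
V((-2 - 1*(-2))*(4 - 1))*188 - 105 = ((-2 - 1*(-2))*(4 - 1))²*188 - 105 = ((-2 + 2)*3)²*188 - 105 = (0*3)²*188 - 105 = 0²*188 - 105 = 0*188 - 105 = 0 - 105 = -105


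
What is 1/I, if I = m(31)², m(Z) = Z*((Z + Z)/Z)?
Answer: 1/3844 ≈ 0.00026015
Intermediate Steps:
m(Z) = 2*Z (m(Z) = Z*((2*Z)/Z) = Z*2 = 2*Z)
I = 3844 (I = (2*31)² = 62² = 3844)
1/I = 1/3844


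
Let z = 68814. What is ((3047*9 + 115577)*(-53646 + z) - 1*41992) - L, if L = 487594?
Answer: 2168494414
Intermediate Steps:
((3047*9 + 115577)*(-53646 + z) - 1*41992) - L = ((3047*9 + 115577)*(-53646 + 68814) - 1*41992) - 1*487594 = ((27423 + 115577)*15168 - 41992) - 487594 = (143000*15168 - 41992) - 487594 = (2169024000 - 41992) - 487594 = 2168982008 - 487594 = 2168494414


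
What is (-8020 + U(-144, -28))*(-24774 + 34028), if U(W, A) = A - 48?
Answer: -74920384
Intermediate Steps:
U(W, A) = -48 + A
(-8020 + U(-144, -28))*(-24774 + 34028) = (-8020 + (-48 - 28))*(-24774 + 34028) = (-8020 - 76)*9254 = -8096*9254 = -74920384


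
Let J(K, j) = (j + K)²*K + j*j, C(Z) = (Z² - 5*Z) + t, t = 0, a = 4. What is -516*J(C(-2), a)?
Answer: -2348832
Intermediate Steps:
C(Z) = Z² - 5*Z (C(Z) = (Z² - 5*Z) + 0 = Z² - 5*Z)
J(K, j) = j² + K*(K + j)² (J(K, j) = (K + j)²*K + j² = K*(K + j)² + j² = j² + K*(K + j)²)
-516*J(C(-2), a) = -516*(4² + (-2*(-5 - 2))*(-2*(-5 - 2) + 4)²) = -516*(16 + (-2*(-7))*(-2*(-7) + 4)²) = -516*(16 + 14*(14 + 4)²) = -516*(16 + 14*18²) = -516*(16 + 14*324) = -516*(16 + 4536) = -516*4552 = -2348832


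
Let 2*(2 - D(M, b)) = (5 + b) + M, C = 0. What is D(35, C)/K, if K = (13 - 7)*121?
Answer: -3/121 ≈ -0.024793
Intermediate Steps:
D(M, b) = -½ - M/2 - b/2 (D(M, b) = 2 - ((5 + b) + M)/2 = 2 - (5 + M + b)/2 = 2 + (-5/2 - M/2 - b/2) = -½ - M/2 - b/2)
K = 726 (K = 6*121 = 726)
D(35, C)/K = (-½ - ½*35 - ½*0)/726 = (-½ - 35/2 + 0)*(1/726) = -18*1/726 = -3/121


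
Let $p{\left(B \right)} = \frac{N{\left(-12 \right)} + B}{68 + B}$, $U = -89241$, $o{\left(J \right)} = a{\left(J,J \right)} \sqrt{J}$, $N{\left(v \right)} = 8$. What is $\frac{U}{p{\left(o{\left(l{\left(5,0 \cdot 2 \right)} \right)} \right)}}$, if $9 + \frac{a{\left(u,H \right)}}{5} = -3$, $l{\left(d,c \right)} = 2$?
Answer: $- \frac{18562128}{223} + \frac{20079225 \sqrt{2}}{446} \approx -19569.0$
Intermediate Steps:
$a{\left(u,H \right)} = -60$ ($a{\left(u,H \right)} = -45 + 5 \left(-3\right) = -45 - 15 = -60$)
$o{\left(J \right)} = - 60 \sqrt{J}$
$p{\left(B \right)} = \frac{8 + B}{68 + B}$
$\frac{U}{p{\left(o{\left(l{\left(5,0 \cdot 2 \right)} \right)} \right)}} = - \frac{89241}{\frac{1}{68 - 60 \sqrt{2}} \left(8 - 60 \sqrt{2}\right)} = - 89241 \frac{68 - 60 \sqrt{2}}{8 - 60 \sqrt{2}} = - \frac{89241 \left(68 - 60 \sqrt{2}\right)}{8 - 60 \sqrt{2}}$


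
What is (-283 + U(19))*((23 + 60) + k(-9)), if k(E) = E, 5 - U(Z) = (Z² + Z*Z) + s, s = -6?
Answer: -73556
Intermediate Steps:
U(Z) = 11 - 2*Z² (U(Z) = 5 - ((Z² + Z*Z) - 6) = 5 - ((Z² + Z²) - 6) = 5 - (2*Z² - 6) = 5 - (-6 + 2*Z²) = 5 + (6 - 2*Z²) = 11 - 2*Z²)
(-283 + U(19))*((23 + 60) + k(-9)) = (-283 + (11 - 2*19²))*((23 + 60) - 9) = (-283 + (11 - 2*361))*(83 - 9) = (-283 + (11 - 722))*74 = (-283 - 711)*74 = -994*74 = -73556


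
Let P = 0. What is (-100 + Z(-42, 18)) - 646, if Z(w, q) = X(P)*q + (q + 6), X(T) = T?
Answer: -722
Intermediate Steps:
Z(w, q) = 6 + q (Z(w, q) = 0*q + (q + 6) = 0 + (6 + q) = 6 + q)
(-100 + Z(-42, 18)) - 646 = (-100 + (6 + 18)) - 646 = (-100 + 24) - 646 = -76 - 646 = -722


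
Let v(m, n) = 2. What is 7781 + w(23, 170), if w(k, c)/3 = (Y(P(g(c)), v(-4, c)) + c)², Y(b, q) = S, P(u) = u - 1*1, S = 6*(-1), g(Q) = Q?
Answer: 88469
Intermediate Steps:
S = -6
P(u) = -1 + u (P(u) = u - 1 = -1 + u)
Y(b, q) = -6
w(k, c) = 3*(-6 + c)²
7781 + w(23, 170) = 7781 + 3*(-6 + 170)² = 7781 + 3*164² = 7781 + 3*26896 = 7781 + 80688 = 88469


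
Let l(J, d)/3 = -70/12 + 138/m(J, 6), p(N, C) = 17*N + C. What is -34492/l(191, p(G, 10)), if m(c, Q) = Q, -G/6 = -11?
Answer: -68984/103 ≈ -669.75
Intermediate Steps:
G = 66 (G = -6*(-11) = 66)
p(N, C) = C + 17*N
l(J, d) = 103/2 (l(J, d) = 3*(-70/12 + 138/6) = 3*(-70*1/12 + 138*(⅙)) = 3*(-35/6 + 23) = 3*(103/6) = 103/2)
-34492/l(191, p(G, 10)) = -34492/103/2 = -34492*2/103 = -68984/103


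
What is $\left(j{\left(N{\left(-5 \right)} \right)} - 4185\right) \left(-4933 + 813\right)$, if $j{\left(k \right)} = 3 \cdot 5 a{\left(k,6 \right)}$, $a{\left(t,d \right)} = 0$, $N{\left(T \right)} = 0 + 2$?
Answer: $17242200$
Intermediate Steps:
$N{\left(T \right)} = 2$
$j{\left(k \right)} = 0$ ($j{\left(k \right)} = 3 \cdot 5 \cdot 0 = 15 \cdot 0 = 0$)
$\left(j{\left(N{\left(-5 \right)} \right)} - 4185\right) \left(-4933 + 813\right) = \left(0 - 4185\right) \left(-4933 + 813\right) = \left(-4185\right) \left(-4120\right) = 17242200$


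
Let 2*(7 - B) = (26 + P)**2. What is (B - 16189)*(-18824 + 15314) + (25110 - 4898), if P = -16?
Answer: 56994532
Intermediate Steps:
B = -43 (B = 7 - (26 - 16)**2/2 = 7 - 1/2*10**2 = 7 - 1/2*100 = 7 - 50 = -43)
(B - 16189)*(-18824 + 15314) + (25110 - 4898) = (-43 - 16189)*(-18824 + 15314) + (25110 - 4898) = -16232*(-3510) + 20212 = 56974320 + 20212 = 56994532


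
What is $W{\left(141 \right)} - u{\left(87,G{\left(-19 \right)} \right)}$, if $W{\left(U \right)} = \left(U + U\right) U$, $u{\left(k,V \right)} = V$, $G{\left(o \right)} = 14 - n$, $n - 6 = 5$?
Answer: $39759$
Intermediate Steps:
$n = 11$ ($n = 6 + 5 = 11$)
$G{\left(o \right)} = 3$ ($G{\left(o \right)} = 14 - 11 = 3$)
$W{\left(U \right)} = 2 U^{2}$ ($W{\left(U \right)} = 2 U U = 2 U^{2}$)
$W{\left(141 \right)} - u{\left(87,G{\left(-19 \right)} \right)} = 2 \cdot 141^{2} - 3 = 2 \cdot 19881 - 3 = 39762 - 3 = 39759$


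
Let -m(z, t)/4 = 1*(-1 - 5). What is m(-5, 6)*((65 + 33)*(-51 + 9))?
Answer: -98784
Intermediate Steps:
m(z, t) = 24 (m(z, t) = -4*(-1 - 5) = -4*(-6) = 24)
m(-5, 6)*((65 + 33)*(-51 + 9)) = 24*((65 + 33)*(-51 + 9)) = 24*(98*(-42)) = 24*(-4116) = -98784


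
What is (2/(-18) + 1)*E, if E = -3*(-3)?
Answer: 8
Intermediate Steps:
E = 9
(2/(-18) + 1)*E = (2/(-18) + 1)*9 = (2*(-1/18) + 1)*9 = (-⅑ + 1)*9 = (8/9)*9 = 8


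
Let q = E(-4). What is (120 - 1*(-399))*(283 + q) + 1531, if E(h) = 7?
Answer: 152041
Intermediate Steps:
q = 7
(120 - 1*(-399))*(283 + q) + 1531 = (120 - 1*(-399))*(283 + 7) + 1531 = (120 + 399)*290 + 1531 = 519*290 + 1531 = 150510 + 1531 = 152041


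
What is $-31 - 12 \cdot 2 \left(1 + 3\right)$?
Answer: $-127$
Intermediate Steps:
$-31 - 12 \cdot 2 \left(1 + 3\right) = -31 - 12 \cdot 2 \cdot 4 = -31 - 96 = -127$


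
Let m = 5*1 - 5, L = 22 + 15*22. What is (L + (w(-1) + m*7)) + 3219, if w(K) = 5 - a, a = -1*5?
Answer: 3581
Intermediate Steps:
a = -5
L = 352 (L = 22 + 330 = 352)
m = 0 (m = 5 - 5 = 0)
w(K) = 10 (w(K) = 5 - 1*(-5) = 5 + 5 = 10)
(L + (w(-1) + m*7)) + 3219 = (352 + (10 + 0*7)) + 3219 = (352 + (10 + 0)) + 3219 = (352 + 10) + 3219 = 362 + 3219 = 3581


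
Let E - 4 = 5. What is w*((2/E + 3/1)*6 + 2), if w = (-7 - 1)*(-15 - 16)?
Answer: 15872/3 ≈ 5290.7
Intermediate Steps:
E = 9 (E = 4 + 5 = 9)
w = 248 (w = -8*(-31) = 248)
w*((2/E + 3/1)*6 + 2) = 248*((2/9 + 3/1)*6 + 2) = 248*((2*(⅑) + 3*1)*6 + 2) = 248*((2/9 + 3)*6 + 2) = 248*((29/9)*6 + 2) = 248*(58/3 + 2) = 248*(64/3) = 15872/3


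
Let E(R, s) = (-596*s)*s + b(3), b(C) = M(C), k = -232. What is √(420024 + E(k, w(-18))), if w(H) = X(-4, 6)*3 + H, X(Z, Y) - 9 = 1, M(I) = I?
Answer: √334203 ≈ 578.10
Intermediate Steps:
X(Z, Y) = 10 (X(Z, Y) = 9 + 1 = 10)
w(H) = 30 + H (w(H) = 10*3 + H = 30 + H)
b(C) = C
E(R, s) = 3 - 596*s² (E(R, s) = (-596*s)*s + 3 = -596*s² + 3 = 3 - 596*s²)
√(420024 + E(k, w(-18))) = √(420024 + (3 - 596*(30 - 18)²)) = √(420024 + (3 - 596*12²)) = √(420024 + (3 - 596*144)) = √(420024 + (3 - 85824)) = √(420024 - 85821) = √334203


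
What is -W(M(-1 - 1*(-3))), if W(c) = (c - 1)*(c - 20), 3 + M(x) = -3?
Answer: -182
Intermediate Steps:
M(x) = -6 (M(x) = -3 - 3 = -6)
W(c) = (-1 + c)*(-20 + c)
-W(M(-1 - 1*(-3))) = -(20 + (-6)² - 21*(-6)) = -(20 + 36 + 126) = -1*182 = -182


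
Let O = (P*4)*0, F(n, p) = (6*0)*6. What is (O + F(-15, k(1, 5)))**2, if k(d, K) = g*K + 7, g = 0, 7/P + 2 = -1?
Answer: 0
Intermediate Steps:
P = -7/3 (P = 7/(-2 - 1) = 7/(-3) = 7*(-1/3) = -7/3 ≈ -2.3333)
k(d, K) = 7 (k(d, K) = 0*K + 7 = 0 + 7 = 7)
F(n, p) = 0 (F(n, p) = 0*6 = 0)
O = 0 (O = -7/3*4*0 = -28/3*0 = 0)
(O + F(-15, k(1, 5)))**2 = (0 + 0)**2 = 0**2 = 0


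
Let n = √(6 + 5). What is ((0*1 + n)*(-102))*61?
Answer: -6222*√11 ≈ -20636.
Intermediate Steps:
n = √11 ≈ 3.3166
((0*1 + n)*(-102))*61 = ((0*1 + √11)*(-102))*61 = ((0 + √11)*(-102))*61 = (√11*(-102))*61 = -102*√11*61 = -6222*√11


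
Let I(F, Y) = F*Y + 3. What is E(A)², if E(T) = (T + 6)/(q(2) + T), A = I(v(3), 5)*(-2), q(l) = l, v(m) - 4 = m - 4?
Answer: 225/289 ≈ 0.77855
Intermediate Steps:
v(m) = m (v(m) = 4 + (m - 4) = 4 + (-4 + m) = m)
I(F, Y) = 3 + F*Y
A = -36 (A = (3 + 3*5)*(-2) = (3 + 15)*(-2) = 18*(-2) = -36)
E(T) = (6 + T)/(2 + T) (E(T) = (T + 6)/(2 + T) = (6 + T)/(2 + T))
E(A)² = ((6 - 36)/(2 - 36))² = (-30/(-34))² = (-1/34*(-30))² = (15/17)² = 225/289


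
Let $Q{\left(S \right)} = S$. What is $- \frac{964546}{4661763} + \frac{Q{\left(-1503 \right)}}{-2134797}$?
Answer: $- \frac{684034425791}{3317305889037} \approx -0.2062$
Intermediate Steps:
$- \frac{964546}{4661763} + \frac{Q{\left(-1503 \right)}}{-2134797} = - \frac{964546}{4661763} - \frac{1503}{-2134797} = \left(-964546\right) \frac{1}{4661763} - - \frac{501}{711599} = - \frac{964546}{4661763} + \frac{501}{711599} = - \frac{684034425791}{3317305889037}$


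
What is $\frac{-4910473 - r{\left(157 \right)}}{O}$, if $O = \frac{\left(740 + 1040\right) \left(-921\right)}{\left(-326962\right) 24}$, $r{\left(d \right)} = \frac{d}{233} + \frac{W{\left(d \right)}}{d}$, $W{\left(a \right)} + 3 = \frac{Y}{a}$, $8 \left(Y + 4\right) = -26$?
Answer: $- \frac{18441909568048016767}{784609590455} \approx -2.3505 \cdot 10^{7}$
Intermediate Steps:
$Y = - \frac{29}{4}$ ($Y = -4 + \frac{1}{8} \left(-26\right) = -4 - \frac{13}{4} = - \frac{29}{4} \approx -7.25$)
$W{\left(a \right)} = -3 - \frac{29}{4 a}$
$r{\left(d \right)} = \frac{d}{233} + \frac{-3 - \frac{29}{4 d}}{d}$
$O = \frac{136615}{653924}$ ($O = \frac{1780 \left(-921\right)}{-7847088} = \left(-1639380\right) \left(- \frac{1}{7847088}\right) = \frac{136615}{653924} \approx 0.20892$)
$\frac{-4910473 - r{\left(157 \right)}}{O} = \frac{-4910473 - \left(- \frac{3}{157} - \frac{29}{4 \cdot 24649} + \frac{1}{233} \cdot 157\right)}{\frac{136615}{653924}} = \left(-4910473 - \left(\left(-3\right) \frac{1}{157} - \frac{29}{98596} + \frac{157}{233}\right)\right) \frac{653924}{136615} = \left(-4910473 - \left(- \frac{3}{157} - \frac{29}{98596} + \frac{157}{233}\right)\right) \frac{653924}{136615} = \left(-4910473 - \frac{15033843}{22972868}\right) \frac{653924}{136615} = \left(- \frac{112807663080407}{22972868}\right) \frac{653924}{136615} = - \frac{18441909568048016767}{784609590455}$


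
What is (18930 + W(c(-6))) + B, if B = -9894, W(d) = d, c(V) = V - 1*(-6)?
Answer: 9036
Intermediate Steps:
c(V) = 6 + V (c(V) = V + 6 = 6 + V)
(18930 + W(c(-6))) + B = (18930 + (6 - 6)) - 9894 = (18930 + 0) - 9894 = 18930 - 9894 = 9036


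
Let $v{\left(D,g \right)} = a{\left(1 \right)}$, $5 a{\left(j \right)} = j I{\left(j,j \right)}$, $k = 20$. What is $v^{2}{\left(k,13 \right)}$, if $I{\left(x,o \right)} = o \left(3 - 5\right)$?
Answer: $\frac{4}{25} \approx 0.16$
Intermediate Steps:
$I{\left(x,o \right)} = - 2 o$ ($I{\left(x,o \right)} = o \left(-2\right) = - 2 o$)
$a{\left(j \right)} = - \frac{2 j^{2}}{5}$ ($a{\left(j \right)} = \frac{j \left(- 2 j\right)}{5} = \frac{\left(-2\right) j^{2}}{5} = - \frac{2 j^{2}}{5}$)
$v{\left(D,g \right)} = - \frac{2}{5}$ ($v{\left(D,g \right)} = - \frac{2 \cdot 1^{2}}{5} = \left(- \frac{2}{5}\right) 1 = - \frac{2}{5}$)
$v^{2}{\left(k,13 \right)} = \left(- \frac{2}{5}\right)^{2} = \frac{4}{25}$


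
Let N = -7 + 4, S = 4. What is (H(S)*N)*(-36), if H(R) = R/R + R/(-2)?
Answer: -108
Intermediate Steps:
H(R) = 1 - R/2 (H(R) = 1 + R*(-1/2) = 1 - R/2)
N = -3
(H(S)*N)*(-36) = ((1 - 1/2*4)*(-3))*(-36) = ((1 - 2)*(-3))*(-36) = -1*(-3)*(-36) = 3*(-36) = -108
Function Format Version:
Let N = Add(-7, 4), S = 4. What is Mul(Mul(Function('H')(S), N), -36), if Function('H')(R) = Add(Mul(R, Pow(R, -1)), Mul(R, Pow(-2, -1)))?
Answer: -108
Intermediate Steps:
Function('H')(R) = Add(1, Mul(Rational(-1, 2), R)) (Function('H')(R) = Add(1, Mul(R, Rational(-1, 2))) = Add(1, Mul(Rational(-1, 2), R)))
N = -3
Mul(Mul(Function('H')(S), N), -36) = Mul(Mul(Add(1, Mul(Rational(-1, 2), 4)), -3), -36) = Mul(Mul(Add(1, -2), -3), -36) = Mul(Mul(-1, -3), -36) = Mul(3, -36) = -108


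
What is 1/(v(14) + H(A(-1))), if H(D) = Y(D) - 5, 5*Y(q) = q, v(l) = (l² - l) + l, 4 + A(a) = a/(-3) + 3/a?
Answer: 3/569 ≈ 0.0052724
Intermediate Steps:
A(a) = -4 + 3/a - a/3 (A(a) = -4 + (a/(-3) + 3/a) = -4 + (a*(-⅓) + 3/a) = -4 + (-a/3 + 3/a) = -4 + (3/a - a/3) = -4 + 3/a - a/3)
v(l) = l²
Y(q) = q/5
H(D) = -5 + D/5 (H(D) = D/5 - 5 = -5 + D/5)
1/(v(14) + H(A(-1))) = 1/(14² + (-5 + (-4 + 3/(-1) - ⅓*(-1))/5)) = 1/(196 + (-5 + (-4 + 3*(-1) + ⅓)/5)) = 1/(196 + (-5 + (-4 - 3 + ⅓)/5)) = 1/(196 + (-5 + (⅕)*(-20/3))) = 1/(196 + (-5 - 4/3)) = 1/(196 - 19/3) = 1/(569/3) = 3/569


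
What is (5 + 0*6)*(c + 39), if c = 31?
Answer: 350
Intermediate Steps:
(5 + 0*6)*(c + 39) = (5 + 0*6)*(31 + 39) = (5 + 0)*70 = 5*70 = 350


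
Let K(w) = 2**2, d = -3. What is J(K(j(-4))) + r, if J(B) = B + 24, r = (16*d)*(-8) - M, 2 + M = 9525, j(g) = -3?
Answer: -9111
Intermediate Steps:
K(w) = 4
M = 9523 (M = -2 + 9525 = 9523)
r = -9139 (r = (16*(-3))*(-8) - 1*9523 = -48*(-8) - 9523 = 384 - 9523 = -9139)
J(B) = 24 + B
J(K(j(-4))) + r = (24 + 4) - 9139 = 28 - 9139 = -9111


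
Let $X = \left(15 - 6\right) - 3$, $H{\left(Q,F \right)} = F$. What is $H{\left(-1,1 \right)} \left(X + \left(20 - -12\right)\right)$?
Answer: $38$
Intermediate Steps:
$X = 6$ ($X = 9 - 3 = 6$)
$H{\left(-1,1 \right)} \left(X + \left(20 - -12\right)\right) = 1 \left(6 + \left(20 - -12\right)\right) = 1 \left(6 + \left(20 + 12\right)\right) = 1 \left(6 + 32\right) = 1 \cdot 38 = 38$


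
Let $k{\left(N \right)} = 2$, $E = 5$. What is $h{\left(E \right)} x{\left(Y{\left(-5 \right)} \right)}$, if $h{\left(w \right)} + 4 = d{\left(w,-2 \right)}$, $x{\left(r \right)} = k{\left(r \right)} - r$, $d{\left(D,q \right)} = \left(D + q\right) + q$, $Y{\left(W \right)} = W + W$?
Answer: $-36$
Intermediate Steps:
$Y{\left(W \right)} = 2 W$
$d{\left(D,q \right)} = D + 2 q$
$x{\left(r \right)} = 2 - r$
$h{\left(w \right)} = -8 + w$ ($h{\left(w \right)} = -4 + \left(w + 2 \left(-2\right)\right) = -4 + \left(w - 4\right) = -4 + \left(-4 + w\right) = -8 + w$)
$h{\left(E \right)} x{\left(Y{\left(-5 \right)} \right)} = \left(-8 + 5\right) \left(2 - 2 \left(-5\right)\right) = - 3 \left(2 - -10\right) = - 3 \left(2 + 10\right) = \left(-3\right) 12 = -36$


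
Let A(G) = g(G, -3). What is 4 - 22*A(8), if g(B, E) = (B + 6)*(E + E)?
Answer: 1852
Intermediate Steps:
g(B, E) = 2*E*(6 + B) (g(B, E) = (6 + B)*(2*E) = 2*E*(6 + B))
A(G) = -36 - 6*G (A(G) = 2*(-3)*(6 + G) = -36 - 6*G)
4 - 22*A(8) = 4 - 22*(-36 - 6*8) = 4 - 22*(-36 - 48) = 4 - 22*(-84) = 4 + 1848 = 1852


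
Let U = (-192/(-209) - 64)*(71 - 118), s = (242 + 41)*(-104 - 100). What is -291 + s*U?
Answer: -35773579155/209 ≈ -1.7117e+8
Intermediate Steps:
s = -57732 (s = 283*(-204) = -57732)
U = 619648/209 (U = (-192*(-1/209) - 64)*(-47) = (192/209 - 64)*(-47) = -13184/209*(-47) = 619648/209 ≈ 2964.8)
-291 + s*U = -291 - 57732*619648/209 = -291 - 35773518336/209 = -35773579155/209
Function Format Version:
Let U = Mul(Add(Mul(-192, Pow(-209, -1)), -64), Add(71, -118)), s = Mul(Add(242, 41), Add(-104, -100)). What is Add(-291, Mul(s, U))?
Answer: Rational(-35773579155, 209) ≈ -1.7117e+8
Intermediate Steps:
s = -57732 (s = Mul(283, -204) = -57732)
U = Rational(619648, 209) (U = Mul(Add(Mul(-192, Rational(-1, 209)), -64), -47) = Mul(Add(Rational(192, 209), -64), -47) = Mul(Rational(-13184, 209), -47) = Rational(619648, 209) ≈ 2964.8)
Add(-291, Mul(s, U)) = Add(-291, Mul(-57732, Rational(619648, 209))) = Add(-291, Rational(-35773518336, 209)) = Rational(-35773579155, 209)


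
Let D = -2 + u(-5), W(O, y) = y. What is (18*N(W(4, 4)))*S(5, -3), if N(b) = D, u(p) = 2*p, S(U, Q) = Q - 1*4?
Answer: 1512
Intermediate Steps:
S(U, Q) = -4 + Q (S(U, Q) = Q - 4 = -4 + Q)
D = -12 (D = -2 + 2*(-5) = -2 - 10 = -12)
N(b) = -12
(18*N(W(4, 4)))*S(5, -3) = (18*(-12))*(-4 - 3) = -216*(-7) = 1512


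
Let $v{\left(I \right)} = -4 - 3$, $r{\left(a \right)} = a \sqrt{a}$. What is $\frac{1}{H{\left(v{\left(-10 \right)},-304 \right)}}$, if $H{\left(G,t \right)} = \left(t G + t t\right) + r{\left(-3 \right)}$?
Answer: $\frac{94544}{8938567963} + \frac{3 i \sqrt{3}}{8938567963} \approx 1.0577 \cdot 10^{-5} + 5.8132 \cdot 10^{-10} i$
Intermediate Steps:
$r{\left(a \right)} = a^{\frac{3}{2}}$
$v{\left(I \right)} = -7$
$H{\left(G,t \right)} = t^{2} + G t - 3 i \sqrt{3}$ ($H{\left(G,t \right)} = \left(t G + t t\right) + \left(-3\right)^{\frac{3}{2}} = \left(G t + t^{2}\right) - 3 i \sqrt{3} = \left(t^{2} + G t\right) - 3 i \sqrt{3} = t^{2} + G t - 3 i \sqrt{3}$)
$\frac{1}{H{\left(v{\left(-10 \right)},-304 \right)}} = \frac{1}{\left(-304\right)^{2} - -2128 - 3 i \sqrt{3}} = \frac{1}{92416 + 2128 - 3 i \sqrt{3}} = \frac{1}{94544 - 3 i \sqrt{3}}$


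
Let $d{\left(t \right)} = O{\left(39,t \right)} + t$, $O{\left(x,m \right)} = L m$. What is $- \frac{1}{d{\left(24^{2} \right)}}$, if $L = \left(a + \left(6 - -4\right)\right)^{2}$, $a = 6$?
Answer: $- \frac{1}{148032} \approx -6.7553 \cdot 10^{-6}$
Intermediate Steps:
$L = 256$ ($L = \left(6 + \left(6 - -4\right)\right)^{2} = \left(6 + \left(6 + 4\right)\right)^{2} = \left(6 + 10\right)^{2} = 16^{2} = 256$)
$O{\left(x,m \right)} = 256 m$
$d{\left(t \right)} = 257 t$ ($d{\left(t \right)} = 256 t + t = 257 t$)
$- \frac{1}{d{\left(24^{2} \right)}} = - \frac{1}{257 \cdot 24^{2}} = - \frac{1}{257 \cdot 576} = - \frac{1}{148032}$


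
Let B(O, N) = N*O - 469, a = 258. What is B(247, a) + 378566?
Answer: 441823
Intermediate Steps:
B(O, N) = -469 + N*O
B(247, a) + 378566 = (-469 + 258*247) + 378566 = (-469 + 63726) + 378566 = 63257 + 378566 = 441823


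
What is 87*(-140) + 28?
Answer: -12152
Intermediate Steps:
87*(-140) + 28 = -12180 + 28 = -12152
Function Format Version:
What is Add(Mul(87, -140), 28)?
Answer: -12152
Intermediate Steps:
Add(Mul(87, -140), 28) = Add(-12180, 28) = -12152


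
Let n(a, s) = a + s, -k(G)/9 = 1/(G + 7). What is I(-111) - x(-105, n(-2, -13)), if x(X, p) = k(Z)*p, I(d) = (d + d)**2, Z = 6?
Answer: 640557/13 ≈ 49274.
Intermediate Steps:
I(d) = 4*d**2 (I(d) = (2*d)**2 = 4*d**2)
k(G) = -9/(7 + G) (k(G) = -9/(G + 7) = -9/(7 + G))
x(X, p) = -9*p/13 (x(X, p) = (-9/(7 + 6))*p = (-9/13)*p = (-9*1/13)*p = -9*p/13)
I(-111) - x(-105, n(-2, -13)) = 4*(-111)**2 - (-9)*(-2 - 13)/13 = 4*12321 - (-9)*(-15)/13 = 49284 - 1*135/13 = 49284 - 135/13 = 640557/13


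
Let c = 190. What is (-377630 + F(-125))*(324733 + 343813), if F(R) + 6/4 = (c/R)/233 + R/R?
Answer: -1470599098878473/5825 ≈ -2.5246e+11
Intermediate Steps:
F(R) = -½ + 190/(233*R) (F(R) = -3/2 + ((190/R)/233 + R/R) = -3/2 + ((190/R)*(1/233) + 1) = -3/2 + (190/(233*R) + 1) = -3/2 + (1 + 190/(233*R)) = -½ + 190/(233*R))
(-377630 + F(-125))*(324733 + 343813) = (-377630 + (1/466)*(380 - 233*(-125))/(-125))*(324733 + 343813) = (-377630 + (1/466)*(-1/125)*(380 + 29125))*668546 = (-377630 + (1/466)*(-1/125)*29505)*668546 = (-377630 - 5901/11650)*668546 = -4399395401/11650*668546 = -1470599098878473/5825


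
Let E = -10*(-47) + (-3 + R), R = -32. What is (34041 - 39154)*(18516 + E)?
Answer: -96896463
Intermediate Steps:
E = 435 (E = -10*(-47) + (-3 - 32) = 470 - 35 = 435)
(34041 - 39154)*(18516 + E) = (34041 - 39154)*(18516 + 435) = -5113*18951 = -96896463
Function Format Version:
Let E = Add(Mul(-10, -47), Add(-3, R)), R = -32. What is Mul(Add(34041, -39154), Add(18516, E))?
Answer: -96896463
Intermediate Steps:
E = 435 (E = Add(Mul(-10, -47), Add(-3, -32)) = Add(470, -35) = 435)
Mul(Add(34041, -39154), Add(18516, E)) = Mul(Add(34041, -39154), Add(18516, 435)) = Mul(-5113, 18951) = -96896463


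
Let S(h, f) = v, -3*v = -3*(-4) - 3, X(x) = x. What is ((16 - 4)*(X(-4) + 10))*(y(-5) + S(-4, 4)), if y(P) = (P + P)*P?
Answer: 3384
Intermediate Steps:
v = -3 (v = -(-3*(-4) - 3)/3 = -(12 - 3)/3 = -1/3*9 = -3)
S(h, f) = -3
y(P) = 2*P**2 (y(P) = (2*P)*P = 2*P**2)
((16 - 4)*(X(-4) + 10))*(y(-5) + S(-4, 4)) = ((16 - 4)*(-4 + 10))*(2*(-5)**2 - 3) = (12*6)*(2*25 - 3) = 72*(50 - 3) = 72*47 = 3384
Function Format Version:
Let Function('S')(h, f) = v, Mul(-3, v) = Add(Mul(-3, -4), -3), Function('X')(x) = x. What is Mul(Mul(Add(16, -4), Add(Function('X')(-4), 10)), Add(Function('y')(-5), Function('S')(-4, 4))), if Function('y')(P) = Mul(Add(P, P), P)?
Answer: 3384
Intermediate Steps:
v = -3 (v = Mul(Rational(-1, 3), Add(Mul(-3, -4), -3)) = Mul(Rational(-1, 3), Add(12, -3)) = Mul(Rational(-1, 3), 9) = -3)
Function('S')(h, f) = -3
Function('y')(P) = Mul(2, Pow(P, 2)) (Function('y')(P) = Mul(Mul(2, P), P) = Mul(2, Pow(P, 2)))
Mul(Mul(Add(16, -4), Add(Function('X')(-4), 10)), Add(Function('y')(-5), Function('S')(-4, 4))) = Mul(Mul(Add(16, -4), Add(-4, 10)), Add(Mul(2, Pow(-5, 2)), -3)) = Mul(Mul(12, 6), Add(Mul(2, 25), -3)) = Mul(72, Add(50, -3)) = Mul(72, 47) = 3384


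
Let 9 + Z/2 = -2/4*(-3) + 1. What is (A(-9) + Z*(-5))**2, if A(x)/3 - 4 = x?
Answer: 2500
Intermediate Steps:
A(x) = 12 + 3*x
Z = -13 (Z = -18 + 2*(-2/4*(-3) + 1) = -18 + 2*(-2*1/4*(-3) + 1) = -18 + 2*(-1/2*(-3) + 1) = -18 + 2*(3/2 + 1) = -18 + 2*(5/2) = -18 + 5 = -13)
(A(-9) + Z*(-5))**2 = ((12 + 3*(-9)) - 13*(-5))**2 = ((12 - 27) + 65)**2 = (-15 + 65)**2 = 50**2 = 2500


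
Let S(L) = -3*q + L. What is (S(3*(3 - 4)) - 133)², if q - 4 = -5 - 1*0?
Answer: 17689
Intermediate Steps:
q = -1 (q = 4 + (-5 - 1*0) = 4 + (-5 + 0) = 4 - 5 = -1)
S(L) = 3 + L (S(L) = -3*(-1) + L = 3 + L)
(S(3*(3 - 4)) - 133)² = ((3 + 3*(3 - 4)) - 133)² = ((3 + 3*(-1)) - 133)² = ((3 - 3) - 133)² = (0 - 133)² = (-133)² = 17689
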